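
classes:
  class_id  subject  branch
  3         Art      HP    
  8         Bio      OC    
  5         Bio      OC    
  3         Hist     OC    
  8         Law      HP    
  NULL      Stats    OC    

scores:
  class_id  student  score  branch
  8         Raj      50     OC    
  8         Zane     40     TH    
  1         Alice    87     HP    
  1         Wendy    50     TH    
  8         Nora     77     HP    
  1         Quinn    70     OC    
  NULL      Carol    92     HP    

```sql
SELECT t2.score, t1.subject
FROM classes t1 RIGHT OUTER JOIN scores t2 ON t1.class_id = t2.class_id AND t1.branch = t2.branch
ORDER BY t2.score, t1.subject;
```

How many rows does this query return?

RIGHT JOIN keeps every row from `scores`; unmatched rows get NULL for `classes`'s columns.
Matching on t1.class_id = t2.class_id AND t1.branch = t2.branch. A NULL in a compared column never satisfies the condition.
Matched pairs: 2; unmatched t2 rows kept: 5.
Total: 2 matched + 5 padded = 7 rows.

7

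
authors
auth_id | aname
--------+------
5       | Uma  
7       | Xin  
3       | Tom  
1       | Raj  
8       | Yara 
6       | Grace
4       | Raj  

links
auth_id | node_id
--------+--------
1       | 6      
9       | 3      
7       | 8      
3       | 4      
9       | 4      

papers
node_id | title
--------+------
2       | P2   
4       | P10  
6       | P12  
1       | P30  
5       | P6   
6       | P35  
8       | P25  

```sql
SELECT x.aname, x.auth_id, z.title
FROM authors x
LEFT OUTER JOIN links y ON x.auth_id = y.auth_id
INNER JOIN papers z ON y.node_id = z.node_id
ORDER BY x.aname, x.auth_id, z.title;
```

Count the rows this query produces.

4

Joins associate left-to-right: authors LEFT JOIN links on auth_id gives 7 intermediate row(s).
Then INNER JOIN `papers z` on node_id: keep only rows whose y.node_id appears in z.
Result: 4 row(s).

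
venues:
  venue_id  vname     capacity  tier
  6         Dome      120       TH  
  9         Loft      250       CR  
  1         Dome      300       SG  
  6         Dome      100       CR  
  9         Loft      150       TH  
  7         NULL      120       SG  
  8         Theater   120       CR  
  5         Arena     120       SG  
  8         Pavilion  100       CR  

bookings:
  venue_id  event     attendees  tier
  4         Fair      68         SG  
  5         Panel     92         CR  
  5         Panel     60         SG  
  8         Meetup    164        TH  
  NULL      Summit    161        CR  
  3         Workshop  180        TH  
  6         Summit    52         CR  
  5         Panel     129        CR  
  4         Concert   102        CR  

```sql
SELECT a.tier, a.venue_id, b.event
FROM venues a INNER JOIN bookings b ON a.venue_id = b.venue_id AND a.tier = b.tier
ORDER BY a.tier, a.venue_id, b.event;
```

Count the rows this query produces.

INNER JOIN keeps only pairs where the ON condition holds.
Matching on a.venue_id = b.venue_id AND a.tier = b.tier. A NULL in a compared column never satisfies the condition.
Matched pairs: 2.
Total: 2 rows.

2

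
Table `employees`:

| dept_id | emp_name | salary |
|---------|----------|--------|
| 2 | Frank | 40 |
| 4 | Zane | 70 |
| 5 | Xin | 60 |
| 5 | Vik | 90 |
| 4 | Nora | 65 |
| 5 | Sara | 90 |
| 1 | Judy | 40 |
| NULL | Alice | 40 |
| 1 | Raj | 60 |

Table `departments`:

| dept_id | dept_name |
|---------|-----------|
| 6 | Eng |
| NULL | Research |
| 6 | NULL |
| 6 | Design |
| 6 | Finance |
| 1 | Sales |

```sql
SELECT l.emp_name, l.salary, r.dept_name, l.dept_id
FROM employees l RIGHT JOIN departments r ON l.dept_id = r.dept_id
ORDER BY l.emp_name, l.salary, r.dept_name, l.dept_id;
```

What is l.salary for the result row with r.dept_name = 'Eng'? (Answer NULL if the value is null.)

RIGHT JOIN keeps every row from `departments`; unmatched rows get NULL for `employees`'s columns.
Matching on l.dept_id = r.dept_id. A NULL in a compared column never satisfies the condition.
Matched pairs: 2; unmatched r rows kept: 5.

NULL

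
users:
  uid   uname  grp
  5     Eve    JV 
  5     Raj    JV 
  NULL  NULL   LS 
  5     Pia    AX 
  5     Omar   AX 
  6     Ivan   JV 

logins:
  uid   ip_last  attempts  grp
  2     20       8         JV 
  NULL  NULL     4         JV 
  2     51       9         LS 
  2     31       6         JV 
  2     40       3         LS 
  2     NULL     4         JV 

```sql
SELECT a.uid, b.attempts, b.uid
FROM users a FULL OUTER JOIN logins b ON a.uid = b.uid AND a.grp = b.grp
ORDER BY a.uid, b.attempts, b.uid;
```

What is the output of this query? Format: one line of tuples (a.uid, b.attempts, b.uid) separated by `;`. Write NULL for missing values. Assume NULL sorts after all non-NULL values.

FULL OUTER JOIN keeps every row from both sides; unmatched rows get NULL for the other side's columns.
Matching on a.uid = b.uid AND a.grp = b.grp. A NULL in a compared column never satisfies the condition.
- a row (uid=5, grp=JV): no match → kept, b columns NULL.
- a row (uid=5, grp=JV): no match → kept, b columns NULL.
- a row (uid=NULL, grp=LS): no match → kept, b columns NULL.
- a row (uid=5, grp=AX): no match → kept, b columns NULL.
- a row (uid=5, grp=AX): no match → kept, b columns NULL.
- a row (uid=6, grp=JV): no match → kept, b columns NULL.
- plus 6 unmatched b row(s), each kept with NULL a columns.

(5, NULL, NULL); (5, NULL, NULL); (5, NULL, NULL); (5, NULL, NULL); (6, NULL, NULL); (NULL, 3, 2); (NULL, 4, 2); (NULL, 4, NULL); (NULL, 6, 2); (NULL, 8, 2); (NULL, 9, 2); (NULL, NULL, NULL)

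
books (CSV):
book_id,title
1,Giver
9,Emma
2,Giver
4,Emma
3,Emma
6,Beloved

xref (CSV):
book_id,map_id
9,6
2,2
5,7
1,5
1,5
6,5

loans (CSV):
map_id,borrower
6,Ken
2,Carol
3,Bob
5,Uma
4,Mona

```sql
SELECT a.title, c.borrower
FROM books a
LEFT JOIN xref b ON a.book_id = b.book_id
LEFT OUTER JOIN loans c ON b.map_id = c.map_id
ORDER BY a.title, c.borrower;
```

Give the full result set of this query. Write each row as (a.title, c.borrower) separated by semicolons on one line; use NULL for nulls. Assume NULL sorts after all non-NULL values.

(Beloved, Uma); (Emma, Ken); (Emma, NULL); (Emma, NULL); (Giver, Carol); (Giver, Uma); (Giver, Uma)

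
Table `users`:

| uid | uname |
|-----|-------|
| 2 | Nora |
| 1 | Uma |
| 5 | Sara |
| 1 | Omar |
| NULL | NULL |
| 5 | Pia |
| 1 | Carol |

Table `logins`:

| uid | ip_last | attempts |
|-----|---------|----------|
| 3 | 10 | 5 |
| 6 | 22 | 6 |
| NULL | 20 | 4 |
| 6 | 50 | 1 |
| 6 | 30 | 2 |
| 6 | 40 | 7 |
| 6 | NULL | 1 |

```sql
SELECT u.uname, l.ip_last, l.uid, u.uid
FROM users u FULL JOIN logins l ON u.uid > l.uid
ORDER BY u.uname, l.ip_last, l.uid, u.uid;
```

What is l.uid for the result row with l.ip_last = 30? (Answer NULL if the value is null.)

FULL OUTER JOIN keeps every row from both sides; unmatched rows get NULL for the other side's columns.
Matching on u.uid > l.uid. A NULL in a compared column never satisfies the condition.
Matched pairs: 2; unmatched u rows kept: 5; unmatched l rows kept: 6.

6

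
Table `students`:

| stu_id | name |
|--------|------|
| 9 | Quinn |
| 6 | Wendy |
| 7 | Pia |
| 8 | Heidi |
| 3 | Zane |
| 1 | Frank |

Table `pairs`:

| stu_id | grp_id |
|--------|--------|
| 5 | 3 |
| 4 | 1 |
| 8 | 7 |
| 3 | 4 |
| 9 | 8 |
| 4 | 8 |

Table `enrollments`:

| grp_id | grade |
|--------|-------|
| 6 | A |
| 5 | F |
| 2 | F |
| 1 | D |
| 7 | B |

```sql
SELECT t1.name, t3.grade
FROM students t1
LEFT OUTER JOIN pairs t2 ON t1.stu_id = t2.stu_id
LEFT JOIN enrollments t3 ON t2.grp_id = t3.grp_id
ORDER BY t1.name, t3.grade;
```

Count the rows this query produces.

Joins associate left-to-right: students LEFT JOIN pairs on stu_id gives 6 intermediate row(s).
Then LEFT JOIN `enrollments t3` on grp_id: each of those 6 rows is kept; rows whose t2.grp_id has no match in t3 get NULL for t3's columns.
Result: 6 row(s).

6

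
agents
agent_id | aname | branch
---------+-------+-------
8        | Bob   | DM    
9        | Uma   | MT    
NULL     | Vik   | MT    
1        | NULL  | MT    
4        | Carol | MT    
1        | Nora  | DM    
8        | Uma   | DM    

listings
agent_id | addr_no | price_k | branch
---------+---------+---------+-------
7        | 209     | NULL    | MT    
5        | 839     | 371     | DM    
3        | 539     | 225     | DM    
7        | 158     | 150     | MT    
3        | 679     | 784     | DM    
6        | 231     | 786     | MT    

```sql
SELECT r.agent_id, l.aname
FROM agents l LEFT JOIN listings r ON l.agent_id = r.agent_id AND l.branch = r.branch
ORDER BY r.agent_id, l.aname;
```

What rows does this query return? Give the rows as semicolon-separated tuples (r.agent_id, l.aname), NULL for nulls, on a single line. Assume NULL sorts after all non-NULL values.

LEFT JOIN keeps every row from `agents`; unmatched rows get NULL for `listings`'s columns.
Matching on l.agent_id = r.agent_id AND l.branch = r.branch. A NULL in a compared column never satisfies the condition.
- agent_id=8, branch=DM: no r row matches, row kept with r columns NULL.
- agent_id=9, branch=MT: no r row matches, row kept with r columns NULL.
- agent_id=NULL, branch=MT: no r row matches, row kept with r columns NULL.
- agent_id=1, branch=MT: no r row matches, row kept with r columns NULL.
- agent_id=4, branch=MT: no r row matches, row kept with r columns NULL.
- agent_id=1, branch=DM: no r row matches, row kept with r columns NULL.
- agent_id=8, branch=DM: no r row matches, row kept with r columns NULL.
After projecting and ordering:
r.agent_id | l.aname
NULL | Bob
NULL | Carol
NULL | Nora
NULL | Uma
NULL | Uma
NULL | Vik
NULL | NULL

(NULL, Bob); (NULL, Carol); (NULL, Nora); (NULL, Uma); (NULL, Uma); (NULL, Vik); (NULL, NULL)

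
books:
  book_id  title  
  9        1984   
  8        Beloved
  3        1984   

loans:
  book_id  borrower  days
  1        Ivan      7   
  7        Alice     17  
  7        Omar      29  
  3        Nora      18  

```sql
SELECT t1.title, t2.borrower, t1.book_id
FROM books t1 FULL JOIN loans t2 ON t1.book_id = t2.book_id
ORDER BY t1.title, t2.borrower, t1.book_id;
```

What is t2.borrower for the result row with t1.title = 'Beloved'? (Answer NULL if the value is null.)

NULL

FULL OUTER JOIN keeps every row from both sides; unmatched rows get NULL for the other side's columns.
Matching on t1.book_id = t2.book_id.
- t1 (book_id=9) has no partner → padded with NULL.
- t1 (book_id=8) has no partner → padded with NULL.
- t1 (book_id=3) pairs with 1 row(s) of t2.
- plus 3 unmatched t2 row(s), each kept with NULL t1 columns.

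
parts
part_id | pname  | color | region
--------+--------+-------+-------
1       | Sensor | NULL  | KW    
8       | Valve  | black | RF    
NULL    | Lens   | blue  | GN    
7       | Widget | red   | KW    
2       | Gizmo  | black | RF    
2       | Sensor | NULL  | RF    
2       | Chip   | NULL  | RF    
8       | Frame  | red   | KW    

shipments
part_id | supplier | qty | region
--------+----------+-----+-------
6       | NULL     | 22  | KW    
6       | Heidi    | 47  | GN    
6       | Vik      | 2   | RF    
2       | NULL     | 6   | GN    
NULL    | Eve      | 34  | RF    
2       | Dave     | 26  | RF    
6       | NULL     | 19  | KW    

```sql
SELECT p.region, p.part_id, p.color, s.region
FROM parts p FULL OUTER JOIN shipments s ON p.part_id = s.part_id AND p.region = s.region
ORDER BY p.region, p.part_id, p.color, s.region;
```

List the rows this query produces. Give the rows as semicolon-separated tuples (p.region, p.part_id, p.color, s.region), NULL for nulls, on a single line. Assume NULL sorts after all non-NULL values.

FULL OUTER JOIN keeps every row from both sides; unmatched rows get NULL for the other side's columns.
Matching on p.part_id = s.part_id AND p.region = s.region. A NULL in a compared column never satisfies the condition.
- part_id=1, region=KW: no s row matches, row kept with s columns NULL.
- part_id=8, region=RF: no s row matches, row kept with s columns NULL.
- part_id=NULL, region=GN: no s row matches, row kept with s columns NULL.
- part_id=7, region=KW: no s row matches, row kept with s columns NULL.
- part_id=2, region=RF: 1 matching s row(s), so 1 row(s) emitted.
- part_id=2, region=RF: 1 matching s row(s), so 1 row(s) emitted.
- part_id=2, region=RF: 1 matching s row(s), so 1 row(s) emitted.
- part_id=8, region=KW: no s row matches, row kept with s columns NULL.
- 6 s row(s) had no p match → kept, p columns NULL.

(GN, NULL, blue, NULL); (KW, 1, NULL, NULL); (KW, 7, red, NULL); (KW, 8, red, NULL); (RF, 2, black, RF); (RF, 2, NULL, RF); (RF, 2, NULL, RF); (RF, 8, black, NULL); (NULL, NULL, NULL, GN); (NULL, NULL, NULL, GN); (NULL, NULL, NULL, KW); (NULL, NULL, NULL, KW); (NULL, NULL, NULL, RF); (NULL, NULL, NULL, RF)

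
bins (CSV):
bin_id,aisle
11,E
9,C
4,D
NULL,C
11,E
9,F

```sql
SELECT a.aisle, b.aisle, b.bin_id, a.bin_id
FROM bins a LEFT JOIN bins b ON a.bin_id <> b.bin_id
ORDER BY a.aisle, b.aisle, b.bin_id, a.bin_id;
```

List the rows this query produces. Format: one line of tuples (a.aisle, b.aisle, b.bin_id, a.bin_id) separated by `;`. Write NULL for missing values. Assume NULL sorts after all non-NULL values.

LEFT JOIN keeps every row from `bins a`; unmatched rows get NULL for `bins b`'s columns.
Matching on a.bin_id <> b.bin_id. A NULL in a compared column never satisfies the condition.
Matched pairs: 16; unmatched a rows kept: 1.

(C, D, 4, 9); (C, E, 11, 9); (C, E, 11, 9); (C, NULL, NULL, NULL); (D, C, 9, 4); (D, E, 11, 4); (D, E, 11, 4); (D, F, 9, 4); (E, C, 9, 11); (E, C, 9, 11); (E, D, 4, 11); (E, D, 4, 11); (E, F, 9, 11); (E, F, 9, 11); (F, D, 4, 9); (F, E, 11, 9); (F, E, 11, 9)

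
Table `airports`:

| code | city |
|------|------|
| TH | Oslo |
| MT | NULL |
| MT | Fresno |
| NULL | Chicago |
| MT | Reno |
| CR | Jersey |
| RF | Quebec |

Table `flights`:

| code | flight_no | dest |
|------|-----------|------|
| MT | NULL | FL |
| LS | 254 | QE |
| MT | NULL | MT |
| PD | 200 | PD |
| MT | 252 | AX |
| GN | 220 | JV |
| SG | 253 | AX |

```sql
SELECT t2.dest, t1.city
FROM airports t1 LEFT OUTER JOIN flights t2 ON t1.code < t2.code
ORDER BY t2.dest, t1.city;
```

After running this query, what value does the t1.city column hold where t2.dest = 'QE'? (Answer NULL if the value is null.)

Jersey

LEFT JOIN keeps every row from `airports`; unmatched rows get NULL for `flights`'s columns.
Matching on t1.code < t2.code. A NULL in a compared column never satisfies the condition.
- t1 (code=TH) has no partner → padded with NULL.
- t1 (code=MT) pairs with 2 row(s) of t2.
- t1 (code=MT) pairs with 2 row(s) of t2.
- t1 (code=NULL) has no partner → padded with NULL.
- t1 (code=MT) pairs with 2 row(s) of t2.
- t1 (code=CR) pairs with 7 row(s) of t2.
- t1 (code=RF) pairs with 1 row(s) of t2.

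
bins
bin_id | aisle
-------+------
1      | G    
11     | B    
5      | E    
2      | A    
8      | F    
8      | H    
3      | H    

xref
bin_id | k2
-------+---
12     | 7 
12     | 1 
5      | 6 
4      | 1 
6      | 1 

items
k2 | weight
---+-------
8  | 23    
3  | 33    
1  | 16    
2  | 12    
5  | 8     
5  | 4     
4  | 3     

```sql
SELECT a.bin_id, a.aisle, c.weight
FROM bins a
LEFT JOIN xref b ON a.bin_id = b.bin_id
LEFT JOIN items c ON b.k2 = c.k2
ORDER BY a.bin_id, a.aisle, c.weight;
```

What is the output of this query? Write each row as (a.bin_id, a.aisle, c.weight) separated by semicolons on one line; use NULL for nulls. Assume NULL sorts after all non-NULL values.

(1, G, NULL); (2, A, NULL); (3, H, NULL); (5, E, NULL); (8, F, NULL); (8, H, NULL); (11, B, NULL)

Evaluate left to right. First `bins a LEFT JOIN xref b` on bin_id: 7 row(s).
Then LEFT JOIN `items c` on k2: each of those 7 rows is kept; rows whose b.k2 has no match in c get NULL for c's columns.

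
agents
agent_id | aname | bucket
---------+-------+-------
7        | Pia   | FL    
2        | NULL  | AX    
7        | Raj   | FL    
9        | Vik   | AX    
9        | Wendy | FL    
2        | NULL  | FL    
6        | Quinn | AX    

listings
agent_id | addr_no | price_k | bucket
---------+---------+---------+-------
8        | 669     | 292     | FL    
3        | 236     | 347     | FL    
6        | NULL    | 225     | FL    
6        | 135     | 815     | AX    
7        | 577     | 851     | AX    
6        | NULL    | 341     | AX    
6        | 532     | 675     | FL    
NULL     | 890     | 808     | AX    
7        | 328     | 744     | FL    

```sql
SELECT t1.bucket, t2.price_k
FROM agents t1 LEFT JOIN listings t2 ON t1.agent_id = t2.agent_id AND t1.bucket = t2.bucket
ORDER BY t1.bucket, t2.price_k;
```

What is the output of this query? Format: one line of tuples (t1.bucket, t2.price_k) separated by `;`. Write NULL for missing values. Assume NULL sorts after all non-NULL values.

LEFT JOIN keeps every row from `agents`; unmatched rows get NULL for `listings`'s columns.
Matching on t1.agent_id = t2.agent_id AND t1.bucket = t2.bucket. A NULL in a compared column never satisfies the condition.
Matched pairs: 4; unmatched t1 rows kept: 4.

(AX, 341); (AX, 815); (AX, NULL); (AX, NULL); (FL, 744); (FL, 744); (FL, NULL); (FL, NULL)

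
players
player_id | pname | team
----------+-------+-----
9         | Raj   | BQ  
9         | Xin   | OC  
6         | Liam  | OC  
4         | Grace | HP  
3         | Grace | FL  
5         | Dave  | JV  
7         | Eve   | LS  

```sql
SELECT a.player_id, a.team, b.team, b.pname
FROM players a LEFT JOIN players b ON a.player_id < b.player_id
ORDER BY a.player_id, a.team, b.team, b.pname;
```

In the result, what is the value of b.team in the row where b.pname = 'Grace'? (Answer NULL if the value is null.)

LEFT JOIN keeps every row from `players a`; unmatched rows get NULL for `players b`'s columns.
Matching on a.player_id < b.player_id.
Matched pairs: 20; unmatched a rows kept: 2.

HP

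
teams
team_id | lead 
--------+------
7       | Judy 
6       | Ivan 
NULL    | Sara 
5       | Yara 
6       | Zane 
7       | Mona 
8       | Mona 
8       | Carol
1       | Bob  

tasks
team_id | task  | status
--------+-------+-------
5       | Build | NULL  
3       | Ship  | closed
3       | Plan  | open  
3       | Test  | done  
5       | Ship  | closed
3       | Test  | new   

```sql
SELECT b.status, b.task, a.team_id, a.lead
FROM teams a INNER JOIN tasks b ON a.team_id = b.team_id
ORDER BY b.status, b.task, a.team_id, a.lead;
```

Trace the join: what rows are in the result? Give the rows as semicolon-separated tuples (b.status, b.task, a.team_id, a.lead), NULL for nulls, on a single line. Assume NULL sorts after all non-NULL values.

(closed, Ship, 5, Yara); (NULL, Build, 5, Yara)

INNER JOIN keeps only pairs where the ON condition holds.
Matching on a.team_id = b.team_id. A NULL in a compared column never satisfies the condition.
Matched pairs: 2.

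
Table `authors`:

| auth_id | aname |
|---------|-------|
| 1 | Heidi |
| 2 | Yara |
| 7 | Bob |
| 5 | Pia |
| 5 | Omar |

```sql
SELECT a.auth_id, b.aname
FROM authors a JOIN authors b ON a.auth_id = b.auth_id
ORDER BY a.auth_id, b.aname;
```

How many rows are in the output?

7

INNER JOIN keeps only pairs where the ON condition holds.
Matching on a.auth_id = b.auth_id.
- a row (auth_id=1): matches 1 b row(s) → 1 output row(s).
- a row (auth_id=2): matches 1 b row(s) → 1 output row(s).
- a row (auth_id=7): matches 1 b row(s) → 1 output row(s).
- a row (auth_id=5): matches 2 b row(s) → 2 output row(s).
- a row (auth_id=5): matches 2 b row(s) → 2 output row(s).
Total: 7 rows.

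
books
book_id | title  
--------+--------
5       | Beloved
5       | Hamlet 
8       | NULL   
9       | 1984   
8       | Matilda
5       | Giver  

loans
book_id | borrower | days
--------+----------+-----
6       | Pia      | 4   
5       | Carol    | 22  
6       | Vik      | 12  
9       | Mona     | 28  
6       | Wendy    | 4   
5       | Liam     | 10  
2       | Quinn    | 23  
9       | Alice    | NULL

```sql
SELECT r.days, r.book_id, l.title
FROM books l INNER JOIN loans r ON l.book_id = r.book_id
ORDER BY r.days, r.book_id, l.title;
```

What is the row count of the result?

8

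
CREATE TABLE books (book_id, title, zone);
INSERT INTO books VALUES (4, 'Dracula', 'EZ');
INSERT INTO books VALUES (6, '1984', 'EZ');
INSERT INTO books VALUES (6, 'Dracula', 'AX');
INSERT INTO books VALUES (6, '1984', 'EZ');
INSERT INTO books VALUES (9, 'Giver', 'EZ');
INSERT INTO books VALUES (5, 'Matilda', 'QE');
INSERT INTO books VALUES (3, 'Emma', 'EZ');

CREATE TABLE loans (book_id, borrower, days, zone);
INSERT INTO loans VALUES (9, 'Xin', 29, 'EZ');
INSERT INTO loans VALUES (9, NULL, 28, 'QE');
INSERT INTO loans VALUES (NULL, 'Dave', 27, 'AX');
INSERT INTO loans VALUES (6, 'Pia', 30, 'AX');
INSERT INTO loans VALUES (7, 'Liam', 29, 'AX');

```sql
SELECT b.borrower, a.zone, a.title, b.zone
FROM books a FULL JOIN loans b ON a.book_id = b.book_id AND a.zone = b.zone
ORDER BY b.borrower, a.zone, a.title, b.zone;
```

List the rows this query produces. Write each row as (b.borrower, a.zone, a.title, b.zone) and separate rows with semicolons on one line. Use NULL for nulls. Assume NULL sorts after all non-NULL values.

(Dave, NULL, NULL, AX); (Liam, NULL, NULL, AX); (Pia, AX, Dracula, AX); (Xin, EZ, Giver, EZ); (NULL, EZ, 1984, NULL); (NULL, EZ, 1984, NULL); (NULL, EZ, Dracula, NULL); (NULL, EZ, Emma, NULL); (NULL, QE, Matilda, NULL); (NULL, NULL, NULL, QE)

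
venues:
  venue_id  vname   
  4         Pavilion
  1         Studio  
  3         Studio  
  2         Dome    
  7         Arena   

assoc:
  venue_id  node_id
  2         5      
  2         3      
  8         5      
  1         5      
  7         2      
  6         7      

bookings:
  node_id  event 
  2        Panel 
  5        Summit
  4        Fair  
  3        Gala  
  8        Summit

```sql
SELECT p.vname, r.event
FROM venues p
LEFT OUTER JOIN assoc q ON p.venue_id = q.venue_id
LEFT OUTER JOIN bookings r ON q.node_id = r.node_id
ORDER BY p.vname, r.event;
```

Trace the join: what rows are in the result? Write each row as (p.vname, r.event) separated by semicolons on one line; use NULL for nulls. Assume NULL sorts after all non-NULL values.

(Arena, Panel); (Dome, Gala); (Dome, Summit); (Pavilion, NULL); (Studio, Summit); (Studio, NULL)

Step 1 — p LEFT JOIN q on venue_id → 6 row(s).
Then LEFT JOIN `bookings r` on node_id: each of those 6 rows is kept; rows whose q.node_id has no match in r get NULL for r's columns.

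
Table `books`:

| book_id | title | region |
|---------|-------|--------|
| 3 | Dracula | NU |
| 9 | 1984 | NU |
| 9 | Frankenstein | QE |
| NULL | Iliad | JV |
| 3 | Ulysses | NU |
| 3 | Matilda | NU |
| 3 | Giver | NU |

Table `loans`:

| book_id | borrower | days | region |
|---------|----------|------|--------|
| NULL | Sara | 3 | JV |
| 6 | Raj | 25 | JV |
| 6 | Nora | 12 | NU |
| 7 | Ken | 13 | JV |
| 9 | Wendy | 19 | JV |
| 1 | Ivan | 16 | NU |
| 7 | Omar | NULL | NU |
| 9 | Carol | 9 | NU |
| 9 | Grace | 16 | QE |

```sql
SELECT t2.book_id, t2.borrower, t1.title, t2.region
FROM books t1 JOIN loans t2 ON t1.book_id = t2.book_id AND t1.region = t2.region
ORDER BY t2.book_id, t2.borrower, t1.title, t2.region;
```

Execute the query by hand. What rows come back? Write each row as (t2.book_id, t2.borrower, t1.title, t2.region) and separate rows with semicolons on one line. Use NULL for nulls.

(9, Carol, 1984, NU); (9, Grace, Frankenstein, QE)

INNER JOIN keeps only pairs where the ON condition holds.
Matching on t1.book_id = t2.book_id AND t1.region = t2.region. A NULL in a compared column never satisfies the condition.
- t1[0] book_id=3, region=NU → no match; dropped.
- t1[1] book_id=9, region=NU → 1 match(es) in t2 → 1 row(s).
- t1[2] book_id=9, region=QE → 1 match(es) in t2 → 1 row(s).
- t1[3] book_id=NULL, region=JV → no match; dropped.
- t1[4] book_id=3, region=NU → no match; dropped.
- t1[5] book_id=3, region=NU → no match; dropped.
- t1[6] book_id=3, region=NU → no match; dropped.
After projecting and ordering:
t2.book_id | t2.borrower | t1.title | t2.region
9 | Carol | 1984 | NU
9 | Grace | Frankenstein | QE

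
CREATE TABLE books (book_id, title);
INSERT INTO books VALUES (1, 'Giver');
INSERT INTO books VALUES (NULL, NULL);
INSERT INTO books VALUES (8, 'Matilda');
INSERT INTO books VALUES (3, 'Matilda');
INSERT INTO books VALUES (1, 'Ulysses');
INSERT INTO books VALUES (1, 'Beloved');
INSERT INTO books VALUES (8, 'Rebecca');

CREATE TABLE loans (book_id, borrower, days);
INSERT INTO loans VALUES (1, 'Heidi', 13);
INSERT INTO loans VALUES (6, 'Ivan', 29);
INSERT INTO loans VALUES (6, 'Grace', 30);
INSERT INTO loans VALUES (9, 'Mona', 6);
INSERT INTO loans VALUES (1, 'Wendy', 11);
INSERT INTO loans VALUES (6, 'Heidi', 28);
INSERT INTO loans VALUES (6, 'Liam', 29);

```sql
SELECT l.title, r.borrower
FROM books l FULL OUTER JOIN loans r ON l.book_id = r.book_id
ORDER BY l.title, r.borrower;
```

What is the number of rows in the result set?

15

FULL OUTER JOIN keeps every row from both sides; unmatched rows get NULL for the other side's columns.
Matching on l.book_id = r.book_id. A NULL in a compared column never satisfies the condition.
- l[0] book_id=1 → 2 match(es) in r → 2 row(s).
- l[1] book_id=NULL → no match; kept with NULLs on the r side.
- l[2] book_id=8 → no match; kept with NULLs on the r side.
- l[3] book_id=3 → no match; kept with NULLs on the r side.
- l[4] book_id=1 → 2 match(es) in r → 2 row(s).
- l[5] book_id=1 → 2 match(es) in r → 2 row(s).
- l[6] book_id=8 → no match; kept with NULLs on the r side.
- plus 5 unmatched r row(s), each kept with NULL l columns.
Total: 6 matched + 9 padded = 15 rows.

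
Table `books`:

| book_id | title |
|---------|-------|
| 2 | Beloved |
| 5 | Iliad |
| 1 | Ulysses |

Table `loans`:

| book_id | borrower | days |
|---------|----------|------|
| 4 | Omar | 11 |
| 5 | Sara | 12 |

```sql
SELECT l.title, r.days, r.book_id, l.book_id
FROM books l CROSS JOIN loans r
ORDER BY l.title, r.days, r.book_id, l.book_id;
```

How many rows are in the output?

CROSS JOIN pairs every row of `books` with every row of `loans`: 3 × 2 = 6 rows.

6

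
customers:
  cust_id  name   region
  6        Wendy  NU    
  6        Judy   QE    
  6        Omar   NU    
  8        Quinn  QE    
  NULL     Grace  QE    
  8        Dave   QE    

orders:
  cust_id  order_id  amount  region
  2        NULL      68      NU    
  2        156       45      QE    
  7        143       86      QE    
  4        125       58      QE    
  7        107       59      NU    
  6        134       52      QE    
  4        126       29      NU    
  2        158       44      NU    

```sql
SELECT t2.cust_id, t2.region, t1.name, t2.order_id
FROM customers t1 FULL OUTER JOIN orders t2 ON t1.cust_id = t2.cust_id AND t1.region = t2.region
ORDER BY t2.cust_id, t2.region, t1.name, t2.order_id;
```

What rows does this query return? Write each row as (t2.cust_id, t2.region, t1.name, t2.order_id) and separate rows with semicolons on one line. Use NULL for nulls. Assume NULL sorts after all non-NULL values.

(2, NU, NULL, 158); (2, NU, NULL, NULL); (2, QE, NULL, 156); (4, NU, NULL, 126); (4, QE, NULL, 125); (6, QE, Judy, 134); (7, NU, NULL, 107); (7, QE, NULL, 143); (NULL, NULL, Dave, NULL); (NULL, NULL, Grace, NULL); (NULL, NULL, Omar, NULL); (NULL, NULL, Quinn, NULL); (NULL, NULL, Wendy, NULL)

FULL OUTER JOIN keeps every row from both sides; unmatched rows get NULL for the other side's columns.
Matching on t1.cust_id = t2.cust_id AND t1.region = t2.region. A NULL in a compared column never satisfies the condition.
- cust_id=6, region=NU: no t2 row matches, row kept with t2 columns NULL.
- cust_id=6, region=QE: 1 matching t2 row(s), so 1 row(s) emitted.
- cust_id=6, region=NU: no t2 row matches, row kept with t2 columns NULL.
- cust_id=8, region=QE: no t2 row matches, row kept with t2 columns NULL.
- cust_id=NULL, region=QE: no t2 row matches, row kept with t2 columns NULL.
- cust_id=8, region=QE: no t2 row matches, row kept with t2 columns NULL.
- 7 t2 row(s) had no t1 match → kept, t1 columns NULL.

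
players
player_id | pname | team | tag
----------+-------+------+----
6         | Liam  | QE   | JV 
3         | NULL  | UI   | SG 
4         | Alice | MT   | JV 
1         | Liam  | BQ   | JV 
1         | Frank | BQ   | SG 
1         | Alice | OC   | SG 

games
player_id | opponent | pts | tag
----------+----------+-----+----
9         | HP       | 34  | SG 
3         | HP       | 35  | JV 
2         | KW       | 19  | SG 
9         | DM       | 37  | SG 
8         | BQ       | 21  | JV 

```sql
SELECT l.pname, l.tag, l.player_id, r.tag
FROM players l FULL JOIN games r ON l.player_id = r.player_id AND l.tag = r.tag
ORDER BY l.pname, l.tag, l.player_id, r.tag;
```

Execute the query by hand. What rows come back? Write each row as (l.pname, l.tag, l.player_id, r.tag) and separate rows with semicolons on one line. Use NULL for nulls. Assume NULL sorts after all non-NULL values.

FULL OUTER JOIN keeps every row from both sides; unmatched rows get NULL for the other side's columns.
Matching on l.player_id = r.player_id AND l.tag = r.tag.
- l row (player_id=6, tag=JV): no match → kept, r columns NULL.
- l row (player_id=3, tag=SG): no match → kept, r columns NULL.
- l row (player_id=4, tag=JV): no match → kept, r columns NULL.
- l row (player_id=1, tag=JV): no match → kept, r columns NULL.
- l row (player_id=1, tag=SG): no match → kept, r columns NULL.
- l row (player_id=1, tag=SG): no match → kept, r columns NULL.
- plus 5 unmatched r row(s), each kept with NULL l columns.

(Alice, JV, 4, NULL); (Alice, SG, 1, NULL); (Frank, SG, 1, NULL); (Liam, JV, 1, NULL); (Liam, JV, 6, NULL); (NULL, SG, 3, NULL); (NULL, NULL, NULL, JV); (NULL, NULL, NULL, JV); (NULL, NULL, NULL, SG); (NULL, NULL, NULL, SG); (NULL, NULL, NULL, SG)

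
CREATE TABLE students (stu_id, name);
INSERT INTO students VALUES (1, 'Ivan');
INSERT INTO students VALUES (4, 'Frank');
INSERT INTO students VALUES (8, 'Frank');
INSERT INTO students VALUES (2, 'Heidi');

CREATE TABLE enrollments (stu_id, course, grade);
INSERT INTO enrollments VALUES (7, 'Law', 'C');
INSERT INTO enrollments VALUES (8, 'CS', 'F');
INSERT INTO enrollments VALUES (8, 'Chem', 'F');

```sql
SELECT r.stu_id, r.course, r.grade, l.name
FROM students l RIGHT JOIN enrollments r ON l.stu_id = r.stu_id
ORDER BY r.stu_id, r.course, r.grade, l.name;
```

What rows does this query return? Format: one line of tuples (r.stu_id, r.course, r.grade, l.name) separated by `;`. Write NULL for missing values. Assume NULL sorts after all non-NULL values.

RIGHT JOIN keeps every row from `enrollments`; unmatched rows get NULL for `students`'s columns.
Matching on l.stu_id = r.stu_id.
Matched pairs: 2; unmatched r rows kept: 1.

(7, Law, C, NULL); (8, CS, F, Frank); (8, Chem, F, Frank)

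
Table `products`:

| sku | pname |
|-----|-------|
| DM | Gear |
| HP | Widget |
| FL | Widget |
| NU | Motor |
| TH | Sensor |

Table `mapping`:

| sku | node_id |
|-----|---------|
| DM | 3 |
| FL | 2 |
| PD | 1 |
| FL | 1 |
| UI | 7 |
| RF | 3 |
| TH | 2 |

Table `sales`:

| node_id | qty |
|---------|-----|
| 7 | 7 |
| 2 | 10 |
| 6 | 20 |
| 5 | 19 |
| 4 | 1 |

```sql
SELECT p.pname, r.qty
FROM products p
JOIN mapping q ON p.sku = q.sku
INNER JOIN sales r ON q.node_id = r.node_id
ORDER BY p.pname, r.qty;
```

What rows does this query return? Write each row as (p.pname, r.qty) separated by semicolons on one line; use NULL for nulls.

Joins associate left-to-right: products INNER JOIN mapping on sku gives 4 intermediate row(s).
Then INNER JOIN `sales r` on node_id: keep only rows whose q.node_id appears in r.

(Sensor, 10); (Widget, 10)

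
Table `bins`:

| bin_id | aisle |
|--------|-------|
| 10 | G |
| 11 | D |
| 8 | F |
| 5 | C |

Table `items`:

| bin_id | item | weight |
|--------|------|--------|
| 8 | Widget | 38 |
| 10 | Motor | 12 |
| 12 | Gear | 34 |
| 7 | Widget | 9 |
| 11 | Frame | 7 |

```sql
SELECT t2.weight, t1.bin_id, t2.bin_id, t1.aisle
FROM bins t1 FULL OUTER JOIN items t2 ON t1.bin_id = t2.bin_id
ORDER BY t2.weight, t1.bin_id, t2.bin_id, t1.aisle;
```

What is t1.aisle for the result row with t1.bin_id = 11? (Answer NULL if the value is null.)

D

FULL OUTER JOIN keeps every row from both sides; unmatched rows get NULL for the other side's columns.
Matching on t1.bin_id = t2.bin_id.
- t1[0] bin_id=10 → 1 match(es) in t2 → 1 row(s).
- t1[1] bin_id=11 → 1 match(es) in t2 → 1 row(s).
- t1[2] bin_id=8 → 1 match(es) in t2 → 1 row(s).
- t1[3] bin_id=5 → no match; kept with NULLs on the t2 side.
- 2 t2 row(s) had no t1 match → kept, t1 columns NULL.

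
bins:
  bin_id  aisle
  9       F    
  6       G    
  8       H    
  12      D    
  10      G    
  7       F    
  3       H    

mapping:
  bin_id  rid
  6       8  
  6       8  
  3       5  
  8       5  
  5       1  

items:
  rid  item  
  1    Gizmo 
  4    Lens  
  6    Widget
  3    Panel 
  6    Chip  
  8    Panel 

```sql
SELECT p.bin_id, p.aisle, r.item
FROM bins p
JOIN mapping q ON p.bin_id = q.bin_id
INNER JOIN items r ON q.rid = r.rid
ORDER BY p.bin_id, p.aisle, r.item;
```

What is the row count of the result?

2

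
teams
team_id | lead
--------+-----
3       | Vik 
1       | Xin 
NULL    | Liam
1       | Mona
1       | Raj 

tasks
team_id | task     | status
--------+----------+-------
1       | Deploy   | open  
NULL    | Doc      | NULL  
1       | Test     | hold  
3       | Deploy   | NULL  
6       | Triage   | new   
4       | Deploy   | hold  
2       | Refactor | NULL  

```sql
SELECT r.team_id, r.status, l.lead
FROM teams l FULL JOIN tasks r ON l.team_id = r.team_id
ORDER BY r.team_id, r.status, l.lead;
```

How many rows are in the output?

12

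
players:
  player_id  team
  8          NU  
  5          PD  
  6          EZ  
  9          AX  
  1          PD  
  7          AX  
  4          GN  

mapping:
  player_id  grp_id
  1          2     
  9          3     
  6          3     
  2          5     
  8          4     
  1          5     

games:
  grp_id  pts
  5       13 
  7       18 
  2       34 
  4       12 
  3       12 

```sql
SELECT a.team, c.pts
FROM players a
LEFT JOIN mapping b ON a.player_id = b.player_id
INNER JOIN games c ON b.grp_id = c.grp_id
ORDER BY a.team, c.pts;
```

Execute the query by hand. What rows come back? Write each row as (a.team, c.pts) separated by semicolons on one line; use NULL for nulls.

(AX, 12); (EZ, 12); (NU, 12); (PD, 13); (PD, 34)

Evaluate left to right. First `players a LEFT JOIN mapping b` on player_id: 8 row(s).
Then INNER JOIN `games c` on grp_id: keep only rows whose b.grp_id appears in c.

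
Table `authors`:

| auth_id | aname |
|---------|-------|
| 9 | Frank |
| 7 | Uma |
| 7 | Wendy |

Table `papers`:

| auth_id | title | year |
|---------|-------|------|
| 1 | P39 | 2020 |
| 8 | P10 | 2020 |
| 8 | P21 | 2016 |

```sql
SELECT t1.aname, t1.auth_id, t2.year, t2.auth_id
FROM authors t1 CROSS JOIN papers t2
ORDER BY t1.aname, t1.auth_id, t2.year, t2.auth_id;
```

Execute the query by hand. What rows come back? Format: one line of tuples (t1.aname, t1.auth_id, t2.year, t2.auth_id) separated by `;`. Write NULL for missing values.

(Frank, 9, 2016, 8); (Frank, 9, 2020, 1); (Frank, 9, 2020, 8); (Uma, 7, 2016, 8); (Uma, 7, 2020, 1); (Uma, 7, 2020, 8); (Wendy, 7, 2016, 8); (Wendy, 7, 2020, 1); (Wendy, 7, 2020, 8)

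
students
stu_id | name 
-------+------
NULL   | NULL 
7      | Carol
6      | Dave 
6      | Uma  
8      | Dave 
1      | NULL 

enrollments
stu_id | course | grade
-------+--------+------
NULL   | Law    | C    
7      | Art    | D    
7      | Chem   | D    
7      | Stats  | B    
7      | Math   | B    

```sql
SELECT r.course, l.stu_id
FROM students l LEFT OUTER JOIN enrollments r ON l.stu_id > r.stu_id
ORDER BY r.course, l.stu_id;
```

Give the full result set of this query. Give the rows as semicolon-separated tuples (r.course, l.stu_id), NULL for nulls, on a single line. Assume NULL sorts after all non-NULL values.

LEFT JOIN keeps every row from `students`; unmatched rows get NULL for `enrollments`'s columns.
Matching on l.stu_id > r.stu_id. A NULL in a compared column never satisfies the condition.
- l row (stu_id=NULL): no match → kept, r columns NULL.
- l row (stu_id=7): no match → kept, r columns NULL.
- l row (stu_id=6): no match → kept, r columns NULL.
- l row (stu_id=6): no match → kept, r columns NULL.
- l row (stu_id=8): matches 4 r row(s) → 4 output row(s).
- l row (stu_id=1): no match → kept, r columns NULL.
After projecting and ordering:
r.course | l.stu_id
Art | 8
Chem | 8
Math | 8
Stats | 8
NULL | 1
NULL | 6
NULL | 6
NULL | 7
NULL | NULL

(Art, 8); (Chem, 8); (Math, 8); (Stats, 8); (NULL, 1); (NULL, 6); (NULL, 6); (NULL, 7); (NULL, NULL)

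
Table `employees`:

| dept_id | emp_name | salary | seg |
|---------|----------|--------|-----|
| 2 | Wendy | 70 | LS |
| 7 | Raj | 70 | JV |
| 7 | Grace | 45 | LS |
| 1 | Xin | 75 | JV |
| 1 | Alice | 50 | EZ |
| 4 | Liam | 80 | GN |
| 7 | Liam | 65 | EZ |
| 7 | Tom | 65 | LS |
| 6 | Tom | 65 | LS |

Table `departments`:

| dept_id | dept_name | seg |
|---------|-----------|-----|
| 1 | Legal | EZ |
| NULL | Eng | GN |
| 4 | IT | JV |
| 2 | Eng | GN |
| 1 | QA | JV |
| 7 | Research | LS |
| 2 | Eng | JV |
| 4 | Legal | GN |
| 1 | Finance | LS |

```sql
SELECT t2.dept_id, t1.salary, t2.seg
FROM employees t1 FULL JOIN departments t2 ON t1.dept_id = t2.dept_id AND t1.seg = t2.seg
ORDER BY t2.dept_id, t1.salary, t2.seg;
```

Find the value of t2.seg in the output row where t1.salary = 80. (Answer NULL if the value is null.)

FULL OUTER JOIN keeps every row from both sides; unmatched rows get NULL for the other side's columns.
Matching on t1.dept_id = t2.dept_id AND t1.seg = t2.seg. A NULL in a compared column never satisfies the condition.
- t1 (dept_id=2, seg=LS) has no partner → padded with NULL.
- t1 (dept_id=7, seg=JV) has no partner → padded with NULL.
- t1 (dept_id=7, seg=LS) pairs with 1 row(s) of t2.
- t1 (dept_id=1, seg=JV) pairs with 1 row(s) of t2.
- t1 (dept_id=1, seg=EZ) pairs with 1 row(s) of t2.
- t1 (dept_id=4, seg=GN) pairs with 1 row(s) of t2.
- t1 (dept_id=7, seg=EZ) has no partner → padded with NULL.
- t1 (dept_id=7, seg=LS) pairs with 1 row(s) of t2.
- t1 (dept_id=6, seg=LS) has no partner → padded with NULL.
- plus 5 unmatched t2 row(s), each kept with NULL t1 columns.

GN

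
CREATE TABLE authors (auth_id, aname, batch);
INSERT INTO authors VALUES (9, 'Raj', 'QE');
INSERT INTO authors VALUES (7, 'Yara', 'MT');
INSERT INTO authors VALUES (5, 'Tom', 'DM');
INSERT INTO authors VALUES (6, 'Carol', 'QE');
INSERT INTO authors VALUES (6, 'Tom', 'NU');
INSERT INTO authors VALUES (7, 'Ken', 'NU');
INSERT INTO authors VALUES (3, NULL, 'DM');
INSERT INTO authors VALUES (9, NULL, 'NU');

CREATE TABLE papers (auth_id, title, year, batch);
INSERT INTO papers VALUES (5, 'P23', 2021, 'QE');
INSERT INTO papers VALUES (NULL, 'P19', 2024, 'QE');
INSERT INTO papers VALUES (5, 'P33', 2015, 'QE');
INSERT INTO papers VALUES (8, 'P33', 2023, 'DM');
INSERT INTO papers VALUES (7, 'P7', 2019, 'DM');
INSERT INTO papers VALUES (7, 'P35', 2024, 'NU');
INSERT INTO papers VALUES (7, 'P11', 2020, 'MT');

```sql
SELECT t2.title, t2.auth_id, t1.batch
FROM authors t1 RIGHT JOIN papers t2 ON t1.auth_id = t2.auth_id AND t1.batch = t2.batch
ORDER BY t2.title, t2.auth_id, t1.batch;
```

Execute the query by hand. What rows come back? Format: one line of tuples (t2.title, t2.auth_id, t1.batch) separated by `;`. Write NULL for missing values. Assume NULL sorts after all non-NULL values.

RIGHT JOIN keeps every row from `papers`; unmatched rows get NULL for `authors`'s columns.
Matching on t1.auth_id = t2.auth_id AND t1.batch = t2.batch. A NULL in a compared column never satisfies the condition.
Matched pairs: 2; unmatched t2 rows kept: 5.

(P11, 7, MT); (P19, NULL, NULL); (P23, 5, NULL); (P33, 5, NULL); (P33, 8, NULL); (P35, 7, NU); (P7, 7, NULL)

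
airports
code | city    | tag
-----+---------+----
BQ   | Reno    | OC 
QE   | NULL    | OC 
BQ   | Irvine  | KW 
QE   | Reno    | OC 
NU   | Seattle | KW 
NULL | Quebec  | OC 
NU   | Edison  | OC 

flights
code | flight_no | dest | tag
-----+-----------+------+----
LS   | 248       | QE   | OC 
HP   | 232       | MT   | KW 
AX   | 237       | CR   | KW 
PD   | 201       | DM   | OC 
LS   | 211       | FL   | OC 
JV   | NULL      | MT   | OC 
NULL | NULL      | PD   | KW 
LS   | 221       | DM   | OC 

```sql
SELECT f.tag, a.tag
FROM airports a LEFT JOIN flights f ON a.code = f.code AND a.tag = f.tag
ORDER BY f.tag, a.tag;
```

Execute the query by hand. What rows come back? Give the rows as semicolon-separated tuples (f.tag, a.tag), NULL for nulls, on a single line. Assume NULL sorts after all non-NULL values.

LEFT JOIN keeps every row from `airports`; unmatched rows get NULL for `flights`'s columns.
Matching on a.code = f.code AND a.tag = f.tag. A NULL in a compared column never satisfies the condition.
- a (code=BQ, tag=OC) has no partner → padded with NULL.
- a (code=QE, tag=OC) has no partner → padded with NULL.
- a (code=BQ, tag=KW) has no partner → padded with NULL.
- a (code=QE, tag=OC) has no partner → padded with NULL.
- a (code=NU, tag=KW) has no partner → padded with NULL.
- a (code=NULL, tag=OC) has no partner → padded with NULL.
- a (code=NU, tag=OC) has no partner → padded with NULL.
After projecting and ordering:
f.tag | a.tag
NULL | KW
NULL | KW
NULL | OC
NULL | OC
NULL | OC
NULL | OC
NULL | OC

(NULL, KW); (NULL, KW); (NULL, OC); (NULL, OC); (NULL, OC); (NULL, OC); (NULL, OC)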